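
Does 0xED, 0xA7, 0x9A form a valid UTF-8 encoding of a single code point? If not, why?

invalid (encodes a surrogate (U+D800–U+DFFF))

Structurally a 3-byte sequence; payload = 0xD9DA.
But 0xD9DA is in U+D800–U+DFFF, the surrogate range. Surrogates are not Unicode scalar values and are forbidden in UTF-8.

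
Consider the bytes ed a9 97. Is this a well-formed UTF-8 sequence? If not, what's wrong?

invalid (encodes a surrogate (U+D800–U+DFFF))

Structurally a 3-byte sequence; payload = 0xDA57.
But 0xDA57 is in U+D800–U+DFFF, the surrogate range. Surrogates are not Unicode scalar values and are forbidden in UTF-8.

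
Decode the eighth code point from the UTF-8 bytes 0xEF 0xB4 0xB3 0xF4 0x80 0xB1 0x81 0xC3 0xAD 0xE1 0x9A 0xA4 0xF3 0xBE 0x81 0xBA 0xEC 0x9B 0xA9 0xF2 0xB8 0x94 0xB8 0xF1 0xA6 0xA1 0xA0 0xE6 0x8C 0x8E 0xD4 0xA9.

Offset 0: leading byte 0xEF = 11101111 → 3-byte char #1 = EF B4 B3.
Offset 3: leading byte 0xF4 = 11110100 → 4-byte char #2 = F4 80 B1 81.
Offset 7: leading byte 0xC3 = 11000011 → 2-byte char #3 = C3 AD.
Offset 9: leading byte 0xE1 = 11100001 → 3-byte char #4 = E1 9A A4.
Offset 12: leading byte 0xF3 = 11110011 → 4-byte char #5 = F3 BE 81 BA.
Offset 16: leading byte 0xEC = 11101100 → 3-byte char #6 = EC 9B A9.
Offset 19: leading byte 0xF2 = 11110010 → 4-byte char #7 = F2 B8 94 B8.
Offset 23: leading byte 0xF1 = 11110001 → 4-byte char #8 = F1 A6 A1 A0.
Leading byte 0xF1 = 11110001 matches 11110xxx → 4-byte sequence.
Byte 1: 0xF1 = 11110001, payload 001 (3 bits).
Byte 2: 0xA6 = 10100110 (10xxxxxx ✓), payload 100110.
Byte 3: 0xA1 = 10100001 (10xxxxxx ✓), payload 100001.
Byte 4: 0xA0 = 10100000 (10xxxxxx ✓), payload 100000.
Concatenate: 001100110100001100000 = 0x66860 (21 bits → U+66860).

U+66860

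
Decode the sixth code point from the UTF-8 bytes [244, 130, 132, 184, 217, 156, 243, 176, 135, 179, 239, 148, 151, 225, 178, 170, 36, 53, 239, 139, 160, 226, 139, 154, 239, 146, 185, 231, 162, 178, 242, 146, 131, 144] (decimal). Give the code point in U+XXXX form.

Offset 0: leading byte 0xF4 = 11110100 → 4-byte char #1 = F4 82 84 B8.
Offset 4: leading byte 0xD9 = 11011001 → 2-byte char #2 = D9 9C.
Offset 6: leading byte 0xF3 = 11110011 → 4-byte char #3 = F3 B0 87 B3.
Offset 10: leading byte 0xEF = 11101111 → 3-byte char #4 = EF 94 97.
Offset 13: leading byte 0xE1 = 11100001 → 3-byte char #5 = E1 B2 AA.
Offset 16: leading byte 0x24 = 00100100 → 1-byte char #6 = 24.
Leading byte 0x24 = 00100100 matches 0xxxxxxx → 1-byte sequence.
Byte 1: 0x24 = 00100100, payload 0100100 (7 bits).
Concatenate: 0100100 = 0x24 (7 bits → U+0024).

U+0024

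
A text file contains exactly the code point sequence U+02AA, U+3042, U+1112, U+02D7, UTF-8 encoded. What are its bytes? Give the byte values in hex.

CA AA E3 81 82 E1 84 92 CB 97

U+02AA: 2-byte form → CA AA.
U+3042: 3-byte form → E3 81 82.
U+1112: 3-byte form → E1 84 92.
U+02D7: 2-byte form → CB 97.
Concatenated (10 bytes): CA AA E3 81 82 E1 84 92 CB 97.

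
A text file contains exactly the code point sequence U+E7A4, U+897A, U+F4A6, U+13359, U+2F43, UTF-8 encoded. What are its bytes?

EE 9E A4 E8 A5 BA EF 92 A6 F0 93 8D 99 E2 BD 83

U+E7A4: 3-byte form → EE 9E A4.
U+897A: 3-byte form → E8 A5 BA.
U+F4A6: 3-byte form → EF 92 A6.
U+13359: 4-byte form → F0 93 8D 99.
U+2F43: 3-byte form → E2 BD 83.
Concatenated (16 bytes): EE 9E A4 E8 A5 BA EF 92 A6 F0 93 8D 99 E2 BD 83.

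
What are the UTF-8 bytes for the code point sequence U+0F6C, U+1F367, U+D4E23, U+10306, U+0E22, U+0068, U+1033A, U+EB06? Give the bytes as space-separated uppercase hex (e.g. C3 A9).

U+0F6C: 3-byte form → E0 BD AC.
U+1F367: 4-byte form → F0 9F 8D A7.
U+D4E23: 4-byte form → F3 94 B8 A3.
U+10306: 4-byte form → F0 90 8C 86.
U+0E22: 3-byte form → E0 B8 A2.
U+0068: 1-byte form → 68.
U+1033A: 4-byte form → F0 90 8C BA.
U+EB06: 3-byte form → EE AC 86.
Concatenated (26 bytes): E0 BD AC F0 9F 8D A7 F3 94 B8 A3 F0 90 8C 86 E0 B8 A2 68 F0 90 8C BA EE AC 86.

E0 BD AC F0 9F 8D A7 F3 94 B8 A3 F0 90 8C 86 E0 B8 A2 68 F0 90 8C BA EE AC 86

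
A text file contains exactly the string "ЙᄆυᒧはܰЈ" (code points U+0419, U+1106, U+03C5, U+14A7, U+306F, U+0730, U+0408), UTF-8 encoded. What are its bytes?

U+0419: 2-byte form → D0 99.
U+1106: 3-byte form → E1 84 86.
U+03C5: 2-byte form → CF 85.
U+14A7: 3-byte form → E1 92 A7.
U+306F: 3-byte form → E3 81 AF.
U+0730: 2-byte form → DC B0.
U+0408: 2-byte form → D0 88.
Concatenated (17 bytes): D0 99 E1 84 86 CF 85 E1 92 A7 E3 81 AF DC B0 D0 88.

D0 99 E1 84 86 CF 85 E1 92 A7 E3 81 AF DC B0 D0 88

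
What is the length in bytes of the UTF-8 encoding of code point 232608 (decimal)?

4

U+38CA0 = 0x38CA0. UTF-8 uses 1 byte below 0x80, 2 below 0x800, 3 below 0x10000, 4 up to 0x10FFFF. 0x38CA0 is in U+10000–U+10FFFF → 4 bytes.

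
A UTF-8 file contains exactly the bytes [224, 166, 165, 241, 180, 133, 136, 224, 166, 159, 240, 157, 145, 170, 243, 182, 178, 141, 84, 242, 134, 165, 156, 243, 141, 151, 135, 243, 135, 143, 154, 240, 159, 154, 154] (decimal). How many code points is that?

10

Byte at offset 0: 0xE0 = 11100000 → 3-byte char (#1). Advance 3.
Byte at offset 3: 0xF1 = 11110001 → 4-byte char (#2). Advance 4.
Byte at offset 7: 0xE0 = 11100000 → 3-byte char (#3). Advance 3.
Byte at offset 10: 0xF0 = 11110000 → 4-byte char (#4). Advance 4.
Byte at offset 14: 0xF3 = 11110011 → 4-byte char (#5). Advance 4.
Byte at offset 18: 0x54 = 01010100 → 1-byte char (#6). Advance 1.
Byte at offset 19: 0xF2 = 11110010 → 4-byte char (#7). Advance 4.
Byte at offset 23: 0xF3 = 11110011 → 4-byte char (#8). Advance 4.
Byte at offset 27: 0xF3 = 11110011 → 4-byte char (#9). Advance 4.
Byte at offset 31: 0xF0 = 11110000 → 4-byte char (#10). Advance 4.
Reached end at offset 35 after 10 code points.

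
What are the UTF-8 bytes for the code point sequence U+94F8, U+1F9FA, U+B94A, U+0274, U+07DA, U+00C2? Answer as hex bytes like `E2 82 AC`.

U+94F8: 3-byte form → E9 93 B8.
U+1F9FA: 4-byte form → F0 9F A7 BA.
U+B94A: 3-byte form → EB A5 8A.
U+0274: 2-byte form → C9 B4.
U+07DA: 2-byte form → DF 9A.
U+00C2: 2-byte form → C3 82.
Concatenated (16 bytes): E9 93 B8 F0 9F A7 BA EB A5 8A C9 B4 DF 9A C3 82.

E9 93 B8 F0 9F A7 BA EB A5 8A C9 B4 DF 9A C3 82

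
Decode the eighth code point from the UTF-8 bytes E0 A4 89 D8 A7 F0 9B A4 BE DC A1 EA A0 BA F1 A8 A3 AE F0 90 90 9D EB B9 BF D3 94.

Offset 0: leading byte 0xE0 = 11100000 → 3-byte char #1 = E0 A4 89.
Offset 3: leading byte 0xD8 = 11011000 → 2-byte char #2 = D8 A7.
Offset 5: leading byte 0xF0 = 11110000 → 4-byte char #3 = F0 9B A4 BE.
Offset 9: leading byte 0xDC = 11011100 → 2-byte char #4 = DC A1.
Offset 11: leading byte 0xEA = 11101010 → 3-byte char #5 = EA A0 BA.
Offset 14: leading byte 0xF1 = 11110001 → 4-byte char #6 = F1 A8 A3 AE.
Offset 18: leading byte 0xF0 = 11110000 → 4-byte char #7 = F0 90 90 9D.
Offset 22: leading byte 0xEB = 11101011 → 3-byte char #8 = EB B9 BF.
Leading byte 0xEB = 11101011 matches 1110xxxx → 3-byte sequence.
Byte 1: 0xEB = 11101011, payload 1011 (4 bits).
Byte 2: 0xB9 = 10111001 (10xxxxxx ✓), payload 111001.
Byte 3: 0xBF = 10111111 (10xxxxxx ✓), payload 111111.
Concatenate: 1011111001111111 = 0xBE7F (16 bits → U+BE7F).

U+BE7F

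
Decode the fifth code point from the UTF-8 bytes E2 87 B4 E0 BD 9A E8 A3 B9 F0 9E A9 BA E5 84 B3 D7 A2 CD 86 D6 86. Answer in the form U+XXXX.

U+5133

Offset 0: leading byte 0xE2 = 11100010 → 3-byte char #1 = E2 87 B4.
Offset 3: leading byte 0xE0 = 11100000 → 3-byte char #2 = E0 BD 9A.
Offset 6: leading byte 0xE8 = 11101000 → 3-byte char #3 = E8 A3 B9.
Offset 9: leading byte 0xF0 = 11110000 → 4-byte char #4 = F0 9E A9 BA.
Offset 13: leading byte 0xE5 = 11100101 → 3-byte char #5 = E5 84 B3.
Leading byte 0xE5 = 11100101 matches 1110xxxx → 3-byte sequence.
Byte 1: 0xE5 = 11100101, payload 0101 (4 bits).
Byte 2: 0x84 = 10000100 (10xxxxxx ✓), payload 000100.
Byte 3: 0xB3 = 10110011 (10xxxxxx ✓), payload 110011.
Concatenate: 0101000100110011 = 0x5133 (16 bits → U+5133).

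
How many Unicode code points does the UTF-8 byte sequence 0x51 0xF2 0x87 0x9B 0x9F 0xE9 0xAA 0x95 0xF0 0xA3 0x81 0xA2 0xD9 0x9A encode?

5

Byte at offset 0: 0x51 = 01010001 → 1-byte char (#1). Advance 1.
Byte at offset 1: 0xF2 = 11110010 → 4-byte char (#2). Advance 4.
Byte at offset 5: 0xE9 = 11101001 → 3-byte char (#3). Advance 3.
Byte at offset 8: 0xF0 = 11110000 → 4-byte char (#4). Advance 4.
Byte at offset 12: 0xD9 = 11011001 → 2-byte char (#5). Advance 2.
Reached end at offset 14 after 5 code points.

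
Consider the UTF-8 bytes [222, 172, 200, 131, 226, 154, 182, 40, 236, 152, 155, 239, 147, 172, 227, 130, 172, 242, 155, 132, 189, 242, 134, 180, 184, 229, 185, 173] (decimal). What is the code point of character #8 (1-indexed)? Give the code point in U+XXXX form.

Offset 0: leading byte 0xDE = 11011110 → 2-byte char #1 = DE AC.
Offset 2: leading byte 0xC8 = 11001000 → 2-byte char #2 = C8 83.
Offset 4: leading byte 0xE2 = 11100010 → 3-byte char #3 = E2 9A B6.
Offset 7: leading byte 0x28 = 00101000 → 1-byte char #4 = 28.
Offset 8: leading byte 0xEC = 11101100 → 3-byte char #5 = EC 98 9B.
Offset 11: leading byte 0xEF = 11101111 → 3-byte char #6 = EF 93 AC.
Offset 14: leading byte 0xE3 = 11100011 → 3-byte char #7 = E3 82 AC.
Offset 17: leading byte 0xF2 = 11110010 → 4-byte char #8 = F2 9B 84 BD.
Leading byte 0xF2 = 11110010 matches 11110xxx → 4-byte sequence.
Byte 1: 0xF2 = 11110010, payload 010 (3 bits).
Byte 2: 0x9B = 10011011 (10xxxxxx ✓), payload 011011.
Byte 3: 0x84 = 10000100 (10xxxxxx ✓), payload 000100.
Byte 4: 0xBD = 10111101 (10xxxxxx ✓), payload 111101.
Concatenate: 010011011000100111101 = 0x9B13D (21 bits → U+9B13D).

U+9B13D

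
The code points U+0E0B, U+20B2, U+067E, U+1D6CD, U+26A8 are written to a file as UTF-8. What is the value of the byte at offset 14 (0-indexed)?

U+0E0B → 3-byte form E0 B8 8B at offsets 0–2.
U+20B2 → 3-byte form E2 82 B2 at offsets 3–5.
U+067E → 2-byte form D9 BE at offsets 6–7.
U+1D6CD → 4-byte form F0 9D 9B 8D at offsets 8–11.
U+26A8 → 3-byte form E2 9A A8 at offsets 12–14.
Offset 14 falls in char 5's range; it's byte 3 of E2 9A A8 = 0xA8.

0xA8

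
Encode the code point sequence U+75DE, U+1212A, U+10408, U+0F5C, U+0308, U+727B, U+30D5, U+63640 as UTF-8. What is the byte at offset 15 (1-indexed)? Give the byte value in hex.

0xCC

1-indexed offset 15 is 0-indexed offset 14.
U+75DE → 3-byte form E7 97 9E at offsets 0–2.
U+1212A → 4-byte form F0 92 84 AA at offsets 3–6.
U+10408 → 4-byte form F0 90 90 88 at offsets 7–10.
U+0F5C → 3-byte form E0 BD 9C at offsets 11–13.
U+0308 → 2-byte form CC 88 at offsets 14–15.
Offset 14 falls in char 5's range; it's byte 1 of CC 88 = 0xCC.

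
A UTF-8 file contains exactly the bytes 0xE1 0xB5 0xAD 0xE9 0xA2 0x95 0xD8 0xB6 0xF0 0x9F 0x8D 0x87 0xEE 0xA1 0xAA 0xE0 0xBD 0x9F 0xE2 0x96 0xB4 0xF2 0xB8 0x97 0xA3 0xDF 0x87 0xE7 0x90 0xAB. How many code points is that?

10

Byte at offset 0: 0xE1 = 11100001 → 3-byte char (#1). Advance 3.
Byte at offset 3: 0xE9 = 11101001 → 3-byte char (#2). Advance 3.
Byte at offset 6: 0xD8 = 11011000 → 2-byte char (#3). Advance 2.
Byte at offset 8: 0xF0 = 11110000 → 4-byte char (#4). Advance 4.
Byte at offset 12: 0xEE = 11101110 → 3-byte char (#5). Advance 3.
Byte at offset 15: 0xE0 = 11100000 → 3-byte char (#6). Advance 3.
Byte at offset 18: 0xE2 = 11100010 → 3-byte char (#7). Advance 3.
Byte at offset 21: 0xF2 = 11110010 → 4-byte char (#8). Advance 4.
Byte at offset 25: 0xDF = 11011111 → 2-byte char (#9). Advance 2.
Byte at offset 27: 0xE7 = 11100111 → 3-byte char (#10). Advance 3.
Reached end at offset 30 after 10 code points.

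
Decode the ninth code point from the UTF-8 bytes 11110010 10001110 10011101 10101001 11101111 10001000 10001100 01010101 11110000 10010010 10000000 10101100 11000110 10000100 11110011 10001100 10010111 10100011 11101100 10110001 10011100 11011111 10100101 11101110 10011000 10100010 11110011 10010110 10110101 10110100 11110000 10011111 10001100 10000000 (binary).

U+E622

Offset 0: leading byte 0xF2 = 11110010 → 4-byte char #1 = F2 8E 9D A9.
Offset 4: leading byte 0xEF = 11101111 → 3-byte char #2 = EF 88 8C.
Offset 7: leading byte 0x55 = 01010101 → 1-byte char #3 = 55.
Offset 8: leading byte 0xF0 = 11110000 → 4-byte char #4 = F0 92 80 AC.
Offset 12: leading byte 0xC6 = 11000110 → 2-byte char #5 = C6 84.
Offset 14: leading byte 0xF3 = 11110011 → 4-byte char #6 = F3 8C 97 A3.
Offset 18: leading byte 0xEC = 11101100 → 3-byte char #7 = EC B1 9C.
Offset 21: leading byte 0xDF = 11011111 → 2-byte char #8 = DF A5.
Offset 23: leading byte 0xEE = 11101110 → 3-byte char #9 = EE 98 A2.
Leading byte 0xEE = 11101110 matches 1110xxxx → 3-byte sequence.
Byte 1: 0xEE = 11101110, payload 1110 (4 bits).
Byte 2: 0x98 = 10011000 (10xxxxxx ✓), payload 011000.
Byte 3: 0xA2 = 10100010 (10xxxxxx ✓), payload 100010.
Concatenate: 1110011000100010 = 0xE622 (16 bits → U+E622).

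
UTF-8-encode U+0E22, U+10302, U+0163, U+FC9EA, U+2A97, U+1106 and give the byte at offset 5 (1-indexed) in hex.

0x90

1-indexed offset 5 is 0-indexed offset 4.
U+0E22 → 3-byte form E0 B8 A2 at offsets 0–2.
U+10302 → 4-byte form F0 90 8C 82 at offsets 3–6.
Offset 4 falls in char 2's range; it's byte 2 of F0 90 8C 82 = 0x90.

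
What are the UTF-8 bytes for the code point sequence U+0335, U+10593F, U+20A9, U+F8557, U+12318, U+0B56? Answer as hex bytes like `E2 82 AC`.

U+0335: 2-byte form → CC B5.
U+10593F: 4-byte form → F4 85 A4 BF.
U+20A9: 3-byte form → E2 82 A9.
U+F8557: 4-byte form → F3 B8 95 97.
U+12318: 4-byte form → F0 92 8C 98.
U+0B56: 3-byte form → E0 AD 96.
Concatenated (20 bytes): CC B5 F4 85 A4 BF E2 82 A9 F3 B8 95 97 F0 92 8C 98 E0 AD 96.

CC B5 F4 85 A4 BF E2 82 A9 F3 B8 95 97 F0 92 8C 98 E0 AD 96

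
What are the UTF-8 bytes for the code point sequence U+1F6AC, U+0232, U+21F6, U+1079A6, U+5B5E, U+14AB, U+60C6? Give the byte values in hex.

F0 9F 9A AC C8 B2 E2 87 B6 F4 87 A6 A6 E5 AD 9E E1 92 AB E6 83 86

U+1F6AC: 4-byte form → F0 9F 9A AC.
U+0232: 2-byte form → C8 B2.
U+21F6: 3-byte form → E2 87 B6.
U+1079A6: 4-byte form → F4 87 A6 A6.
U+5B5E: 3-byte form → E5 AD 9E.
U+14AB: 3-byte form → E1 92 AB.
U+60C6: 3-byte form → E6 83 86.
Concatenated (22 bytes): F0 9F 9A AC C8 B2 E2 87 B6 F4 87 A6 A6 E5 AD 9E E1 92 AB E6 83 86.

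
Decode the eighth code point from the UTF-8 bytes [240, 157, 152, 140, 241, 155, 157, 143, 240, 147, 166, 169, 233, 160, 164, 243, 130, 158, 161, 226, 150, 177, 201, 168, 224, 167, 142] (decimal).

U+09CE

Offset 0: leading byte 0xF0 = 11110000 → 4-byte char #1 = F0 9D 98 8C.
Offset 4: leading byte 0xF1 = 11110001 → 4-byte char #2 = F1 9B 9D 8F.
Offset 8: leading byte 0xF0 = 11110000 → 4-byte char #3 = F0 93 A6 A9.
Offset 12: leading byte 0xE9 = 11101001 → 3-byte char #4 = E9 A0 A4.
Offset 15: leading byte 0xF3 = 11110011 → 4-byte char #5 = F3 82 9E A1.
Offset 19: leading byte 0xE2 = 11100010 → 3-byte char #6 = E2 96 B1.
Offset 22: leading byte 0xC9 = 11001001 → 2-byte char #7 = C9 A8.
Offset 24: leading byte 0xE0 = 11100000 → 3-byte char #8 = E0 A7 8E.
Leading byte 0xE0 = 11100000 matches 1110xxxx → 3-byte sequence.
Byte 1: 0xE0 = 11100000, payload 0000 (4 bits).
Byte 2: 0xA7 = 10100111 (10xxxxxx ✓), payload 100111.
Byte 3: 0x8E = 10001110 (10xxxxxx ✓), payload 001110.
Concatenate: 0000100111001110 = 0x9CE (16 bits → U+09CE).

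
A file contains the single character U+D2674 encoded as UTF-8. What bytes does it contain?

U+D2674 = 0xD2674 = 861812 decimal. In range U+10000–U+10FFFF → 4-byte form: 11110xxx 10xxxxxx 10xxxxxx 10xxxxxx.
Binary (21 bits): 011010010011001110100.
Split 3+6+6+6: 011 | 010010 | 011001 | 110100.
Byte 1: 11110011 = 0xF3.
Byte 2: 10010010 = 0x92.
Byte 3: 10011001 = 0x99.
Byte 4: 10110100 = 0xB4.

F3 92 99 B4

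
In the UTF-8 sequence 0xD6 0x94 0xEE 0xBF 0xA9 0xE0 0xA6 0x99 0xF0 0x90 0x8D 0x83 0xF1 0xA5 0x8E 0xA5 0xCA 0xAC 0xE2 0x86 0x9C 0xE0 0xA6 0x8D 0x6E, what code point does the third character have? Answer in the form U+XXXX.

Offset 0: leading byte 0xD6 = 11010110 → 2-byte char #1 = D6 94.
Offset 2: leading byte 0xEE = 11101110 → 3-byte char #2 = EE BF A9.
Offset 5: leading byte 0xE0 = 11100000 → 3-byte char #3 = E0 A6 99.
Leading byte 0xE0 = 11100000 matches 1110xxxx → 3-byte sequence.
Byte 1: 0xE0 = 11100000, payload 0000 (4 bits).
Byte 2: 0xA6 = 10100110 (10xxxxxx ✓), payload 100110.
Byte 3: 0x99 = 10011001 (10xxxxxx ✓), payload 011001.
Concatenate: 0000100110011001 = 0x999 (16 bits → U+0999).

U+0999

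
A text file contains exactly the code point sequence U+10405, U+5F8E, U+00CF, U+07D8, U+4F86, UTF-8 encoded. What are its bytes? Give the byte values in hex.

F0 90 90 85 E5 BE 8E C3 8F DF 98 E4 BE 86

U+10405: 4-byte form → F0 90 90 85.
U+5F8E: 3-byte form → E5 BE 8E.
U+00CF: 2-byte form → C3 8F.
U+07D8: 2-byte form → DF 98.
U+4F86: 3-byte form → E4 BE 86.
Concatenated (14 bytes): F0 90 90 85 E5 BE 8E C3 8F DF 98 E4 BE 86.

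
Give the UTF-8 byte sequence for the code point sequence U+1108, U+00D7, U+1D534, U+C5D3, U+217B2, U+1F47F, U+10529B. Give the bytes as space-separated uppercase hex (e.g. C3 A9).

E1 84 88 C3 97 F0 9D 94 B4 EC 97 93 F0 A1 9E B2 F0 9F 91 BF F4 85 8A 9B

U+1108: 3-byte form → E1 84 88.
U+00D7: 2-byte form → C3 97.
U+1D534: 4-byte form → F0 9D 94 B4.
U+C5D3: 3-byte form → EC 97 93.
U+217B2: 4-byte form → F0 A1 9E B2.
U+1F47F: 4-byte form → F0 9F 91 BF.
U+10529B: 4-byte form → F4 85 8A 9B.
Concatenated (24 bytes): E1 84 88 C3 97 F0 9D 94 B4 EC 97 93 F0 A1 9E B2 F0 9F 91 BF F4 85 8A 9B.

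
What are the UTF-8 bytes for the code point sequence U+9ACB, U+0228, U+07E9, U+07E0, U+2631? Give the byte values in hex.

E9 AB 8B C8 A8 DF A9 DF A0 E2 98 B1

U+9ACB: 3-byte form → E9 AB 8B.
U+0228: 2-byte form → C8 A8.
U+07E9: 2-byte form → DF A9.
U+07E0: 2-byte form → DF A0.
U+2631: 3-byte form → E2 98 B1.
Concatenated (12 bytes): E9 AB 8B C8 A8 DF A9 DF A0 E2 98 B1.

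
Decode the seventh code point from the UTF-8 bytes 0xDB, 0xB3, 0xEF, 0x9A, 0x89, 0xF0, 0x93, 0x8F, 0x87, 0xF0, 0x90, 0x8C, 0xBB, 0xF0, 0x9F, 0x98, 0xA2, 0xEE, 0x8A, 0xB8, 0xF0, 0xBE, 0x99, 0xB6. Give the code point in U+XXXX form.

U+3E676

Offset 0: leading byte 0xDB = 11011011 → 2-byte char #1 = DB B3.
Offset 2: leading byte 0xEF = 11101111 → 3-byte char #2 = EF 9A 89.
Offset 5: leading byte 0xF0 = 11110000 → 4-byte char #3 = F0 93 8F 87.
Offset 9: leading byte 0xF0 = 11110000 → 4-byte char #4 = F0 90 8C BB.
Offset 13: leading byte 0xF0 = 11110000 → 4-byte char #5 = F0 9F 98 A2.
Offset 17: leading byte 0xEE = 11101110 → 3-byte char #6 = EE 8A B8.
Offset 20: leading byte 0xF0 = 11110000 → 4-byte char #7 = F0 BE 99 B6.
Leading byte 0xF0 = 11110000 matches 11110xxx → 4-byte sequence.
Byte 1: 0xF0 = 11110000, payload 000 (3 bits).
Byte 2: 0xBE = 10111110 (10xxxxxx ✓), payload 111110.
Byte 3: 0x99 = 10011001 (10xxxxxx ✓), payload 011001.
Byte 4: 0xB6 = 10110110 (10xxxxxx ✓), payload 110110.
Concatenate: 000111110011001110110 = 0x3E676 (21 bits → U+3E676).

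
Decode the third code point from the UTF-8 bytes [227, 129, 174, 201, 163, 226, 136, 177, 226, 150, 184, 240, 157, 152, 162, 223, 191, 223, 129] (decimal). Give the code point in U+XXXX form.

U+2231

Offset 0: leading byte 0xE3 = 11100011 → 3-byte char #1 = E3 81 AE.
Offset 3: leading byte 0xC9 = 11001001 → 2-byte char #2 = C9 A3.
Offset 5: leading byte 0xE2 = 11100010 → 3-byte char #3 = E2 88 B1.
Leading byte 0xE2 = 11100010 matches 1110xxxx → 3-byte sequence.
Byte 1: 0xE2 = 11100010, payload 0010 (4 bits).
Byte 2: 0x88 = 10001000 (10xxxxxx ✓), payload 001000.
Byte 3: 0xB1 = 10110001 (10xxxxxx ✓), payload 110001.
Concatenate: 0010001000110001 = 0x2231 (16 bits → U+2231).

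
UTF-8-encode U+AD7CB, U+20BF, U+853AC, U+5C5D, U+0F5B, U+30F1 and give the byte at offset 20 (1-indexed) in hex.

1-indexed offset 20 is 0-indexed offset 19.
U+AD7CB → 4-byte form F2 AD 9F 8B at offsets 0–3.
U+20BF → 3-byte form E2 82 BF at offsets 4–6.
U+853AC → 4-byte form F2 85 8E AC at offsets 7–10.
U+5C5D → 3-byte form E5 B1 9D at offsets 11–13.
U+0F5B → 3-byte form E0 BD 9B at offsets 14–16.
U+30F1 → 3-byte form E3 83 B1 at offsets 17–19.
Offset 19 falls in char 6's range; it's byte 3 of E3 83 B1 = 0xB1.

0xB1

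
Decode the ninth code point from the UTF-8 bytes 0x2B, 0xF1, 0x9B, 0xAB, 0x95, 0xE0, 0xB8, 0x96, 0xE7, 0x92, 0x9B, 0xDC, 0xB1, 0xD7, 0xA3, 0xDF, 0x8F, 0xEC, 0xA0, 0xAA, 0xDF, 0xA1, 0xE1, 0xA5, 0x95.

Offset 0: leading byte 0x2B = 00101011 → 1-byte char #1 = 2B.
Offset 1: leading byte 0xF1 = 11110001 → 4-byte char #2 = F1 9B AB 95.
Offset 5: leading byte 0xE0 = 11100000 → 3-byte char #3 = E0 B8 96.
Offset 8: leading byte 0xE7 = 11100111 → 3-byte char #4 = E7 92 9B.
Offset 11: leading byte 0xDC = 11011100 → 2-byte char #5 = DC B1.
Offset 13: leading byte 0xD7 = 11010111 → 2-byte char #6 = D7 A3.
Offset 15: leading byte 0xDF = 11011111 → 2-byte char #7 = DF 8F.
Offset 17: leading byte 0xEC = 11101100 → 3-byte char #8 = EC A0 AA.
Offset 20: leading byte 0xDF = 11011111 → 2-byte char #9 = DF A1.
Leading byte 0xDF = 11011111 matches 110xxxxx → 2-byte sequence.
Byte 1: 0xDF = 11011111, payload 11111 (5 bits).
Byte 2: 0xA1 = 10100001 (10xxxxxx ✓), payload 100001.
Concatenate: 11111100001 = 0x7E1 (11 bits → U+07E1).

U+07E1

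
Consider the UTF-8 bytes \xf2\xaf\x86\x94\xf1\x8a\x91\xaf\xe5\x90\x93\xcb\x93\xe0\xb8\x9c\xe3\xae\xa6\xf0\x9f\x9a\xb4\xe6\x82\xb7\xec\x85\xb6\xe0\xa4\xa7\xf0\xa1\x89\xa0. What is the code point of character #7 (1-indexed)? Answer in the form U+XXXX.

Offset 0: leading byte 0xF2 = 11110010 → 4-byte char #1 = F2 AF 86 94.
Offset 4: leading byte 0xF1 = 11110001 → 4-byte char #2 = F1 8A 91 AF.
Offset 8: leading byte 0xE5 = 11100101 → 3-byte char #3 = E5 90 93.
Offset 11: leading byte 0xCB = 11001011 → 2-byte char #4 = CB 93.
Offset 13: leading byte 0xE0 = 11100000 → 3-byte char #5 = E0 B8 9C.
Offset 16: leading byte 0xE3 = 11100011 → 3-byte char #6 = E3 AE A6.
Offset 19: leading byte 0xF0 = 11110000 → 4-byte char #7 = F0 9F 9A B4.
Leading byte 0xF0 = 11110000 matches 11110xxx → 4-byte sequence.
Byte 1: 0xF0 = 11110000, payload 000 (3 bits).
Byte 2: 0x9F = 10011111 (10xxxxxx ✓), payload 011111.
Byte 3: 0x9A = 10011010 (10xxxxxx ✓), payload 011010.
Byte 4: 0xB4 = 10110100 (10xxxxxx ✓), payload 110100.
Concatenate: 000011111011010110100 = 0x1F6B4 (21 bits → U+1F6B4).

U+1F6B4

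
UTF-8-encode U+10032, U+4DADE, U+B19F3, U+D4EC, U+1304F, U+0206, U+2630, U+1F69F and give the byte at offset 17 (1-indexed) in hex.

1-indexed offset 17 is 0-indexed offset 16.
U+10032 → 4-byte form F0 90 80 B2 at offsets 0–3.
U+4DADE → 4-byte form F1 8D AB 9E at offsets 4–7.
U+B19F3 → 4-byte form F2 B1 A7 B3 at offsets 8–11.
U+D4EC → 3-byte form ED 93 AC at offsets 12–14.
U+1304F → 4-byte form F0 93 81 8F at offsets 15–18.
Offset 16 falls in char 5's range; it's byte 2 of F0 93 81 8F = 0x93.

0x93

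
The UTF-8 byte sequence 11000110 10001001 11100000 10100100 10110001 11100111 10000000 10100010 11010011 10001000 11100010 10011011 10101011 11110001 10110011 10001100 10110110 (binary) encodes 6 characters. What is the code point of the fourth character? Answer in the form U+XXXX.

U+04C8

Offset 0: leading byte 0xC6 = 11000110 → 2-byte char #1 = C6 89.
Offset 2: leading byte 0xE0 = 11100000 → 3-byte char #2 = E0 A4 B1.
Offset 5: leading byte 0xE7 = 11100111 → 3-byte char #3 = E7 80 A2.
Offset 8: leading byte 0xD3 = 11010011 → 2-byte char #4 = D3 88.
Leading byte 0xD3 = 11010011 matches 110xxxxx → 2-byte sequence.
Byte 1: 0xD3 = 11010011, payload 10011 (5 bits).
Byte 2: 0x88 = 10001000 (10xxxxxx ✓), payload 001000.
Concatenate: 10011001000 = 0x4C8 (11 bits → U+04C8).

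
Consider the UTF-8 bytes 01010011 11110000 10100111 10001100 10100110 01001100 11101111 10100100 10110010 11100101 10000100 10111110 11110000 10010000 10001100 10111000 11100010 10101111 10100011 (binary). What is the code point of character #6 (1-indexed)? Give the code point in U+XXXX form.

Offset 0: leading byte 0x53 = 01010011 → 1-byte char #1 = 53.
Offset 1: leading byte 0xF0 = 11110000 → 4-byte char #2 = F0 A7 8C A6.
Offset 5: leading byte 0x4C = 01001100 → 1-byte char #3 = 4C.
Offset 6: leading byte 0xEF = 11101111 → 3-byte char #4 = EF A4 B2.
Offset 9: leading byte 0xE5 = 11100101 → 3-byte char #5 = E5 84 BE.
Offset 12: leading byte 0xF0 = 11110000 → 4-byte char #6 = F0 90 8C B8.
Leading byte 0xF0 = 11110000 matches 11110xxx → 4-byte sequence.
Byte 1: 0xF0 = 11110000, payload 000 (3 bits).
Byte 2: 0x90 = 10010000 (10xxxxxx ✓), payload 010000.
Byte 3: 0x8C = 10001100 (10xxxxxx ✓), payload 001100.
Byte 4: 0xB8 = 10111000 (10xxxxxx ✓), payload 111000.
Concatenate: 000010000001100111000 = 0x10338 (21 bits → U+10338).

U+10338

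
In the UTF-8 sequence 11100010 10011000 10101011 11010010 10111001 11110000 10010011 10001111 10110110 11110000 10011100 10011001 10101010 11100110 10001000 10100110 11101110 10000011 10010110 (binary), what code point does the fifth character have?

Offset 0: leading byte 0xE2 = 11100010 → 3-byte char #1 = E2 98 AB.
Offset 3: leading byte 0xD2 = 11010010 → 2-byte char #2 = D2 B9.
Offset 5: leading byte 0xF0 = 11110000 → 4-byte char #3 = F0 93 8F B6.
Offset 9: leading byte 0xF0 = 11110000 → 4-byte char #4 = F0 9C 99 AA.
Offset 13: leading byte 0xE6 = 11100110 → 3-byte char #5 = E6 88 A6.
Leading byte 0xE6 = 11100110 matches 1110xxxx → 3-byte sequence.
Byte 1: 0xE6 = 11100110, payload 0110 (4 bits).
Byte 2: 0x88 = 10001000 (10xxxxxx ✓), payload 001000.
Byte 3: 0xA6 = 10100110 (10xxxxxx ✓), payload 100110.
Concatenate: 0110001000100110 = 0x6226 (16 bits → U+6226).

U+6226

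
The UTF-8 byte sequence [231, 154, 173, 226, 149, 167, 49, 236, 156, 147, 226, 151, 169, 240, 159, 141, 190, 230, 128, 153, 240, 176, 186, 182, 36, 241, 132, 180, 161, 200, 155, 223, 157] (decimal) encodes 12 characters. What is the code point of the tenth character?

U+44D21

Offset 0: leading byte 0xE7 = 11100111 → 3-byte char #1 = E7 9A AD.
Offset 3: leading byte 0xE2 = 11100010 → 3-byte char #2 = E2 95 A7.
Offset 6: leading byte 0x31 = 00110001 → 1-byte char #3 = 31.
Offset 7: leading byte 0xEC = 11101100 → 3-byte char #4 = EC 9C 93.
Offset 10: leading byte 0xE2 = 11100010 → 3-byte char #5 = E2 97 A9.
Offset 13: leading byte 0xF0 = 11110000 → 4-byte char #6 = F0 9F 8D BE.
Offset 17: leading byte 0xE6 = 11100110 → 3-byte char #7 = E6 80 99.
Offset 20: leading byte 0xF0 = 11110000 → 4-byte char #8 = F0 B0 BA B6.
Offset 24: leading byte 0x24 = 00100100 → 1-byte char #9 = 24.
Offset 25: leading byte 0xF1 = 11110001 → 4-byte char #10 = F1 84 B4 A1.
Leading byte 0xF1 = 11110001 matches 11110xxx → 4-byte sequence.
Byte 1: 0xF1 = 11110001, payload 001 (3 bits).
Byte 2: 0x84 = 10000100 (10xxxxxx ✓), payload 000100.
Byte 3: 0xB4 = 10110100 (10xxxxxx ✓), payload 110100.
Byte 4: 0xA1 = 10100001 (10xxxxxx ✓), payload 100001.
Concatenate: 001000100110100100001 = 0x44D21 (21 bits → U+44D21).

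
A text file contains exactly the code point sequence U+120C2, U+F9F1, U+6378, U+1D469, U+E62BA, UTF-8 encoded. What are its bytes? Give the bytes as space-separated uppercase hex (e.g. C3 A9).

F0 92 83 82 EF A7 B1 E6 8D B8 F0 9D 91 A9 F3 A6 8A BA

U+120C2: 4-byte form → F0 92 83 82.
U+F9F1: 3-byte form → EF A7 B1.
U+6378: 3-byte form → E6 8D B8.
U+1D469: 4-byte form → F0 9D 91 A9.
U+E62BA: 4-byte form → F3 A6 8A BA.
Concatenated (18 bytes): F0 92 83 82 EF A7 B1 E6 8D B8 F0 9D 91 A9 F3 A6 8A BA.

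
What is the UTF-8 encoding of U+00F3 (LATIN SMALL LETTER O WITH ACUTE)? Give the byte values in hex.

C3 B3

U+00F3 = 0xF3 = 243 decimal. In range U+0080–U+07FF → 2-byte form: 110xxxxx 10xxxxxx.
Binary (11 bits): 00011110011.
Split 5+6: 00011 | 110011.
Byte 1: 11000011 = 0xC3.
Byte 2: 10110011 = 0xB3.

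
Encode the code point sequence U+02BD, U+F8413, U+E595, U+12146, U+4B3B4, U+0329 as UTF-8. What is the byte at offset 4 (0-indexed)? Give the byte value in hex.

U+02BD → 2-byte form CA BD at offsets 0–1.
U+F8413 → 4-byte form F3 B8 90 93 at offsets 2–5.
Offset 4 falls in char 2's range; it's byte 3 of F3 B8 90 93 = 0x90.

0x90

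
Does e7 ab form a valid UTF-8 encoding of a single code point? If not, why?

invalid (sequence truncated)

Leading byte 0xE7 = 11100111 → 3-byte form, but only 2 bytes are present.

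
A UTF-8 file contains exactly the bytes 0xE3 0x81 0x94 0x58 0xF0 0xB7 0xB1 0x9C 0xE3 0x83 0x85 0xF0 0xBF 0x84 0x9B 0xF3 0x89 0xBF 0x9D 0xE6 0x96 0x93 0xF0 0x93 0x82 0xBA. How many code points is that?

Byte at offset 0: 0xE3 = 11100011 → 3-byte char (#1). Advance 3.
Byte at offset 3: 0x58 = 01011000 → 1-byte char (#2). Advance 1.
Byte at offset 4: 0xF0 = 11110000 → 4-byte char (#3). Advance 4.
Byte at offset 8: 0xE3 = 11100011 → 3-byte char (#4). Advance 3.
Byte at offset 11: 0xF0 = 11110000 → 4-byte char (#5). Advance 4.
Byte at offset 15: 0xF3 = 11110011 → 4-byte char (#6). Advance 4.
Byte at offset 19: 0xE6 = 11100110 → 3-byte char (#7). Advance 3.
Byte at offset 22: 0xF0 = 11110000 → 4-byte char (#8). Advance 4.
Reached end at offset 26 after 8 code points.

8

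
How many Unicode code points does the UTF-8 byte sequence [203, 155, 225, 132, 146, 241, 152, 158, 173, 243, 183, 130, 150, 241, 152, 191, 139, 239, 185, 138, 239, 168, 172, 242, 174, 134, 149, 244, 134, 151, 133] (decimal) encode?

9

Byte at offset 0: 0xCB = 11001011 → 2-byte char (#1). Advance 2.
Byte at offset 2: 0xE1 = 11100001 → 3-byte char (#2). Advance 3.
Byte at offset 5: 0xF1 = 11110001 → 4-byte char (#3). Advance 4.
Byte at offset 9: 0xF3 = 11110011 → 4-byte char (#4). Advance 4.
Byte at offset 13: 0xF1 = 11110001 → 4-byte char (#5). Advance 4.
Byte at offset 17: 0xEF = 11101111 → 3-byte char (#6). Advance 3.
Byte at offset 20: 0xEF = 11101111 → 3-byte char (#7). Advance 3.
Byte at offset 23: 0xF2 = 11110010 → 4-byte char (#8). Advance 4.
Byte at offset 27: 0xF4 = 11110100 → 4-byte char (#9). Advance 4.
Reached end at offset 31 after 9 code points.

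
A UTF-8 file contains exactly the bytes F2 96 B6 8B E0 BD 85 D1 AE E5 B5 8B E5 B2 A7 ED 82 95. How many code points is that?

6

Byte at offset 0: 0xF2 = 11110010 → 4-byte char (#1). Advance 4.
Byte at offset 4: 0xE0 = 11100000 → 3-byte char (#2). Advance 3.
Byte at offset 7: 0xD1 = 11010001 → 2-byte char (#3). Advance 2.
Byte at offset 9: 0xE5 = 11100101 → 3-byte char (#4). Advance 3.
Byte at offset 12: 0xE5 = 11100101 → 3-byte char (#5). Advance 3.
Byte at offset 15: 0xED = 11101101 → 3-byte char (#6). Advance 3.
Reached end at offset 18 after 6 code points.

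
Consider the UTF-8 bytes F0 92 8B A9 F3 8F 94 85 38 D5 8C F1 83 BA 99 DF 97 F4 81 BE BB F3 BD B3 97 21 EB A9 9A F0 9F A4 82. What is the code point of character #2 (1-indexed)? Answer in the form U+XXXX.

U+CF505

Offset 0: leading byte 0xF0 = 11110000 → 4-byte char #1 = F0 92 8B A9.
Offset 4: leading byte 0xF3 = 11110011 → 4-byte char #2 = F3 8F 94 85.
Leading byte 0xF3 = 11110011 matches 11110xxx → 4-byte sequence.
Byte 1: 0xF3 = 11110011, payload 011 (3 bits).
Byte 2: 0x8F = 10001111 (10xxxxxx ✓), payload 001111.
Byte 3: 0x94 = 10010100 (10xxxxxx ✓), payload 010100.
Byte 4: 0x85 = 10000101 (10xxxxxx ✓), payload 000101.
Concatenate: 011001111010100000101 = 0xCF505 (21 bits → U+CF505).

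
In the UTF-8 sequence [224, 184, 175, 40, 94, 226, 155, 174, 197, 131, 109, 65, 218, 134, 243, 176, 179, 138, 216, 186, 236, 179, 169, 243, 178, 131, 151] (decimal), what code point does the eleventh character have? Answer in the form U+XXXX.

Offset 0: leading byte 0xE0 = 11100000 → 3-byte char #1 = E0 B8 AF.
Offset 3: leading byte 0x28 = 00101000 → 1-byte char #2 = 28.
Offset 4: leading byte 0x5E = 01011110 → 1-byte char #3 = 5E.
Offset 5: leading byte 0xE2 = 11100010 → 3-byte char #4 = E2 9B AE.
Offset 8: leading byte 0xC5 = 11000101 → 2-byte char #5 = C5 83.
Offset 10: leading byte 0x6D = 01101101 → 1-byte char #6 = 6D.
Offset 11: leading byte 0x41 = 01000001 → 1-byte char #7 = 41.
Offset 12: leading byte 0xDA = 11011010 → 2-byte char #8 = DA 86.
Offset 14: leading byte 0xF3 = 11110011 → 4-byte char #9 = F3 B0 B3 8A.
Offset 18: leading byte 0xD8 = 11011000 → 2-byte char #10 = D8 BA.
Offset 20: leading byte 0xEC = 11101100 → 3-byte char #11 = EC B3 A9.
Leading byte 0xEC = 11101100 matches 1110xxxx → 3-byte sequence.
Byte 1: 0xEC = 11101100, payload 1100 (4 bits).
Byte 2: 0xB3 = 10110011 (10xxxxxx ✓), payload 110011.
Byte 3: 0xA9 = 10101001 (10xxxxxx ✓), payload 101001.
Concatenate: 1100110011101001 = 0xCCE9 (16 bits → U+CCE9).

U+CCE9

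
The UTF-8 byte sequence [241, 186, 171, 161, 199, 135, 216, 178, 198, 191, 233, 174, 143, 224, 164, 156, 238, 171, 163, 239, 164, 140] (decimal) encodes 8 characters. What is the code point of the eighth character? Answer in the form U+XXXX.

U+F90C

Offset 0: leading byte 0xF1 = 11110001 → 4-byte char #1 = F1 BA AB A1.
Offset 4: leading byte 0xC7 = 11000111 → 2-byte char #2 = C7 87.
Offset 6: leading byte 0xD8 = 11011000 → 2-byte char #3 = D8 B2.
Offset 8: leading byte 0xC6 = 11000110 → 2-byte char #4 = C6 BF.
Offset 10: leading byte 0xE9 = 11101001 → 3-byte char #5 = E9 AE 8F.
Offset 13: leading byte 0xE0 = 11100000 → 3-byte char #6 = E0 A4 9C.
Offset 16: leading byte 0xEE = 11101110 → 3-byte char #7 = EE AB A3.
Offset 19: leading byte 0xEF = 11101111 → 3-byte char #8 = EF A4 8C.
Leading byte 0xEF = 11101111 matches 1110xxxx → 3-byte sequence.
Byte 1: 0xEF = 11101111, payload 1111 (4 bits).
Byte 2: 0xA4 = 10100100 (10xxxxxx ✓), payload 100100.
Byte 3: 0x8C = 10001100 (10xxxxxx ✓), payload 001100.
Concatenate: 1111100100001100 = 0xF90C (16 bits → U+F90C).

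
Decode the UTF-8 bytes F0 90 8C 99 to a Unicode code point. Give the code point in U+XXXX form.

U+10319

Leading byte 0xF0 = 11110000 matches 11110xxx → 4-byte sequence.
Byte 1: 0xF0 = 11110000, payload 000 (3 bits).
Byte 2: 0x90 = 10010000 (10xxxxxx ✓), payload 010000.
Byte 3: 0x8C = 10001100 (10xxxxxx ✓), payload 001100.
Byte 4: 0x99 = 10011001 (10xxxxxx ✓), payload 011001.
Concatenate: 000010000001100011001 = 0x10319 (21 bits → U+10319).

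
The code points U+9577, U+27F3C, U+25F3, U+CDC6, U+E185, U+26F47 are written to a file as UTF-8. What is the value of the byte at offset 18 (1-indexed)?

1-indexed offset 18 is 0-indexed offset 17.
U+9577 → 3-byte form E9 95 B7 at offsets 0–2.
U+27F3C → 4-byte form F0 A7 BC BC at offsets 3–6.
U+25F3 → 3-byte form E2 97 B3 at offsets 7–9.
U+CDC6 → 3-byte form EC B7 86 at offsets 10–12.
U+E185 → 3-byte form EE 86 85 at offsets 13–15.
U+26F47 → 4-byte form F0 A6 BD 87 at offsets 16–19.
Offset 17 falls in char 6's range; it's byte 2 of F0 A6 BD 87 = 0xA6.

0xA6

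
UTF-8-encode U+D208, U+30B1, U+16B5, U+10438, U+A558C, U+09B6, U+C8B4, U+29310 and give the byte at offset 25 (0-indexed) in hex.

U+D208 → 3-byte form ED 88 88 at offsets 0–2.
U+30B1 → 3-byte form E3 82 B1 at offsets 3–5.
U+16B5 → 3-byte form E1 9A B5 at offsets 6–8.
U+10438 → 4-byte form F0 90 90 B8 at offsets 9–12.
U+A558C → 4-byte form F2 A5 96 8C at offsets 13–16.
U+09B6 → 3-byte form E0 A6 B6 at offsets 17–19.
U+C8B4 → 3-byte form EC A2 B4 at offsets 20–22.
U+29310 → 4-byte form F0 A9 8C 90 at offsets 23–26.
Offset 25 falls in char 8's range; it's byte 3 of F0 A9 8C 90 = 0x8C.

0x8C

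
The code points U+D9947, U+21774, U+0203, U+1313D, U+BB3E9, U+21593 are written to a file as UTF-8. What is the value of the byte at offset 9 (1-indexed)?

0xC8

1-indexed offset 9 is 0-indexed offset 8.
U+D9947 → 4-byte form F3 99 A5 87 at offsets 0–3.
U+21774 → 4-byte form F0 A1 9D B4 at offsets 4–7.
U+0203 → 2-byte form C8 83 at offsets 8–9.
Offset 8 falls in char 3's range; it's byte 1 of C8 83 = 0xC8.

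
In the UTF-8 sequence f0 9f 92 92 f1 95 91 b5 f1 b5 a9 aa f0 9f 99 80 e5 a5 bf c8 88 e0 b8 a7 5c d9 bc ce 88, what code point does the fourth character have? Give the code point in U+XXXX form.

U+1F640

Offset 0: leading byte 0xF0 = 11110000 → 4-byte char #1 = F0 9F 92 92.
Offset 4: leading byte 0xF1 = 11110001 → 4-byte char #2 = F1 95 91 B5.
Offset 8: leading byte 0xF1 = 11110001 → 4-byte char #3 = F1 B5 A9 AA.
Offset 12: leading byte 0xF0 = 11110000 → 4-byte char #4 = F0 9F 99 80.
Leading byte 0xF0 = 11110000 matches 11110xxx → 4-byte sequence.
Byte 1: 0xF0 = 11110000, payload 000 (3 bits).
Byte 2: 0x9F = 10011111 (10xxxxxx ✓), payload 011111.
Byte 3: 0x99 = 10011001 (10xxxxxx ✓), payload 011001.
Byte 4: 0x80 = 10000000 (10xxxxxx ✓), payload 000000.
Concatenate: 000011111011001000000 = 0x1F640 (21 bits → U+1F640).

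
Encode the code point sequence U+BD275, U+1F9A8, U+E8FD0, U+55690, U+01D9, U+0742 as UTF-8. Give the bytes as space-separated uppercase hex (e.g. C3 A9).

F2 BD 89 B5 F0 9F A6 A8 F3 A8 BF 90 F1 95 9A 90 C7 99 DD 82

U+BD275: 4-byte form → F2 BD 89 B5.
U+1F9A8: 4-byte form → F0 9F A6 A8.
U+E8FD0: 4-byte form → F3 A8 BF 90.
U+55690: 4-byte form → F1 95 9A 90.
U+01D9: 2-byte form → C7 99.
U+0742: 2-byte form → DD 82.
Concatenated (20 bytes): F2 BD 89 B5 F0 9F A6 A8 F3 A8 BF 90 F1 95 9A 90 C7 99 DD 82.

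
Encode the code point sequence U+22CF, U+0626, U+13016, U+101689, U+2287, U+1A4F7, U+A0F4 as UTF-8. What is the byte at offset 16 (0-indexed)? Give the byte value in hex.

0xF0

U+22CF → 3-byte form E2 8B 8F at offsets 0–2.
U+0626 → 2-byte form D8 A6 at offsets 3–4.
U+13016 → 4-byte form F0 93 80 96 at offsets 5–8.
U+101689 → 4-byte form F4 81 9A 89 at offsets 9–12.
U+2287 → 3-byte form E2 8A 87 at offsets 13–15.
U+1A4F7 → 4-byte form F0 9A 93 B7 at offsets 16–19.
Offset 16 falls in char 6's range; it's byte 1 of F0 9A 93 B7 = 0xF0.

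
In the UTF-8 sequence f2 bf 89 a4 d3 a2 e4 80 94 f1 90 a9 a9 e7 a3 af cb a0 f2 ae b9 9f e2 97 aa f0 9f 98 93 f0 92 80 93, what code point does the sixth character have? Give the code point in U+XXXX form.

U+02E0

Offset 0: leading byte 0xF2 = 11110010 → 4-byte char #1 = F2 BF 89 A4.
Offset 4: leading byte 0xD3 = 11010011 → 2-byte char #2 = D3 A2.
Offset 6: leading byte 0xE4 = 11100100 → 3-byte char #3 = E4 80 94.
Offset 9: leading byte 0xF1 = 11110001 → 4-byte char #4 = F1 90 A9 A9.
Offset 13: leading byte 0xE7 = 11100111 → 3-byte char #5 = E7 A3 AF.
Offset 16: leading byte 0xCB = 11001011 → 2-byte char #6 = CB A0.
Leading byte 0xCB = 11001011 matches 110xxxxx → 2-byte sequence.
Byte 1: 0xCB = 11001011, payload 01011 (5 bits).
Byte 2: 0xA0 = 10100000 (10xxxxxx ✓), payload 100000.
Concatenate: 01011100000 = 0x2E0 (11 bits → U+02E0).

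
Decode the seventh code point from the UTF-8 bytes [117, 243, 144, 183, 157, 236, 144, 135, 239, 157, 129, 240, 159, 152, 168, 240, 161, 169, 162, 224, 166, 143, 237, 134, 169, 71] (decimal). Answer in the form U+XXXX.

Offset 0: leading byte 0x75 = 01110101 → 1-byte char #1 = 75.
Offset 1: leading byte 0xF3 = 11110011 → 4-byte char #2 = F3 90 B7 9D.
Offset 5: leading byte 0xEC = 11101100 → 3-byte char #3 = EC 90 87.
Offset 8: leading byte 0xEF = 11101111 → 3-byte char #4 = EF 9D 81.
Offset 11: leading byte 0xF0 = 11110000 → 4-byte char #5 = F0 9F 98 A8.
Offset 15: leading byte 0xF0 = 11110000 → 4-byte char #6 = F0 A1 A9 A2.
Offset 19: leading byte 0xE0 = 11100000 → 3-byte char #7 = E0 A6 8F.
Leading byte 0xE0 = 11100000 matches 1110xxxx → 3-byte sequence.
Byte 1: 0xE0 = 11100000, payload 0000 (4 bits).
Byte 2: 0xA6 = 10100110 (10xxxxxx ✓), payload 100110.
Byte 3: 0x8F = 10001111 (10xxxxxx ✓), payload 001111.
Concatenate: 0000100110001111 = 0x98F (16 bits → U+098F).

U+098F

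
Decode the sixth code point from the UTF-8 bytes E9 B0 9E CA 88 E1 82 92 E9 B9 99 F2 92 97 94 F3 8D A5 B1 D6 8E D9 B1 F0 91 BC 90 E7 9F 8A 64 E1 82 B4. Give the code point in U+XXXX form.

Offset 0: leading byte 0xE9 = 11101001 → 3-byte char #1 = E9 B0 9E.
Offset 3: leading byte 0xCA = 11001010 → 2-byte char #2 = CA 88.
Offset 5: leading byte 0xE1 = 11100001 → 3-byte char #3 = E1 82 92.
Offset 8: leading byte 0xE9 = 11101001 → 3-byte char #4 = E9 B9 99.
Offset 11: leading byte 0xF2 = 11110010 → 4-byte char #5 = F2 92 97 94.
Offset 15: leading byte 0xF3 = 11110011 → 4-byte char #6 = F3 8D A5 B1.
Leading byte 0xF3 = 11110011 matches 11110xxx → 4-byte sequence.
Byte 1: 0xF3 = 11110011, payload 011 (3 bits).
Byte 2: 0x8D = 10001101 (10xxxxxx ✓), payload 001101.
Byte 3: 0xA5 = 10100101 (10xxxxxx ✓), payload 100101.
Byte 4: 0xB1 = 10110001 (10xxxxxx ✓), payload 110001.
Concatenate: 011001101100101110001 = 0xCD971 (21 bits → U+CD971).

U+CD971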